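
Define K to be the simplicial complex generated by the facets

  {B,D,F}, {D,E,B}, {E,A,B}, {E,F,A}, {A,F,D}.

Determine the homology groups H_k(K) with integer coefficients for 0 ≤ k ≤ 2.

Fix the vertex order A < B < D < E < F and write every simplex with vertices in increasing order. Then dim K = 2 and the simplices of K are:

  0-simplices (5): A, B, D, E, F
  1-simplices (10): AB, AD, AE, AF, BD, BE, BF, DE, DF, EF
  2-simplices (5): ABE, ADF, AEF, BDE, BDF

so the chain groups are C_0 ≅ Z^5, C_1 ≅ Z^10, C_2 ≅ Z^5.

The boundary map ∂_1: C_1 → C_0 is given by ∂[p,q] = [q] − [p]. For instance
  ∂EF = F − E.
As a 5×10 matrix over Z this has rank 4, with invariant factors (1,1,1,1).

Boundary ∂_2: C_2 → C_1 acts by ∂[p,q,r] = [q,r] − [p,r] + [p,q]. For instance
  ∂ADF = DF − AF + AD,
  ∂ABE = BE − AE + AB.
The resulting 10×5 matrix has rank 5, and its Smith normal form has invariant factors (1,1,1,1,1).

Reading off H_k = ker ∂_k / im ∂_{k+1}:

  H_0: rank C_0 − rank ∂_1 = 5 − 4 = 1, and the invariant factors of ∂_1 are all 1, so H_0 ≅ Z.
  H_1: rank ker ∂_1 − rank ∂_2 = (10 − 4) − 5 = 1, and the invariant factors of ∂_2 are all 1, so H_1 ≅ Z.
  H_2: rank ker ∂_2 − rank ∂_3 = (5 − 5) − 0 = 0, and there is no ∂_3, so H_2 ≅ 0.

H_0 = Z,  H_1 = Z,  H_2 = 0.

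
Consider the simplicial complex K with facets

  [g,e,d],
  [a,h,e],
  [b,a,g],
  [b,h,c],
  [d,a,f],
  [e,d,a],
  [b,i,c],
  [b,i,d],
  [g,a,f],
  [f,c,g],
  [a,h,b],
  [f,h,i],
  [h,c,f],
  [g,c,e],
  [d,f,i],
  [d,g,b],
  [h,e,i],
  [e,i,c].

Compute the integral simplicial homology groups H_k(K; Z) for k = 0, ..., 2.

H_0 = Z,  H_1 = Z × Z/2,  H_2 = 0.

We work with the vertex ordering a < b < c < d < e < f < g < h < i. The simplices of K, each written with vertices in increasing order, are:

  0-simplices (9): a, b, c, d, e, f, g, h, i
  1-simplices (27): ab, ad, ae, af, ag, ah, bc, bd, bg, bh, bi, ce, cf, cg, ch, ci, de, df, dg, di, eg, eh, ei, fg, fh, fi, hi
  2-simplices (18): abg, abh, ade, adf, aeh, afg, bch, bci, bdg, bdi, ceg, cei, cfg, cfh, deg, dfi, ehi, fhi

giving chain groups C_0 ≅ Z^9, C_1 ≅ Z^27, C_2 ≅ Z^18.

Boundary ∂_1: C_1 → C_0 sends each edge [p,q] (with p < q) to q − p.
As a 9×27 matrix over Z this has rank 8, with invariant factors (1,1,1,1,1,1,1,1).

∂_2: C_2 → C_1 acts by ∂[p,q,r] = [q,r] − [p,r] + [p,q]. For instance
  ∂deg = eg − dg + de,
  ∂cei = ei − ci + ce.
This gives a 27×18 integer matrix of rank 18; reducing to Smith normal form yields diagonal entries (1,1,1,1,1,1,1,1,1,1,1,1,1,1,1,1,1,2).

Computing H_k = (kernel of ∂_k) / (image of ∂_{k+1}):

  H_0: rank C_0 − rank ∂_1 = 9 − 8 = 1, and the invariant factors of ∂_1 are all 1, so H_0 ≅ Z.
  H_1: rank ker ∂_1 − rank ∂_2 = (27 − 8) − 18 = 1, and ∂_2 has invariant factor 2 > 1, so H_1 ≅ Z × Z/2.
  H_2: rank ker ∂_2 − rank ∂_3 = (18 − 18) − 0 = 0, and there is no ∂_3, so H_2 ≅ 0.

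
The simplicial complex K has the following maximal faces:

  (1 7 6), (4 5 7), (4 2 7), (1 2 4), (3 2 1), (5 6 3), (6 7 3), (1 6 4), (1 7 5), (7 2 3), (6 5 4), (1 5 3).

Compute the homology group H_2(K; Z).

We work with the vertex ordering 1 < 2 < 3 < 4 < 5 < 6 < 7. The simplices of K, each written with vertices in increasing order, are:

  0-simplices (7): [1], [2], [3], [4], [5], [6], [7]
  1-simplices (18): [1,2], [1,3], [1,4], [1,5], [1,6], [1,7], [2,3], [2,4], [2,7], [3,5], [3,6], [3,7], [4,5], [4,6], [4,7], [5,6], [5,7], [6,7]
  2-simplices (12): [1,2,3], [1,2,4], [1,3,5], [1,4,6], [1,5,7], [1,6,7], [2,3,7], [2,4,7], [3,5,6], [3,6,7], [4,5,6], [4,5,7]

Hence C_0 ≅ Z^7, C_1 ≅ Z^18, C_2 ≅ Z^12.

∂_1: C_1 → C_0 maps an edge to its endpoints' difference, ∂[p,q] = q − p.
The resulting 7×18 matrix has rank 6, and its Smith normal form has invariant factors (1,1,1,1,1,1).

The boundary map ∂_2: C_2 → C_1 acts by ∂[p,q,r] = [q,r] − [p,r] + [p,q]. For instance
  ∂[1,3,5] = [3,5] − [1,5] + [1,3],
  ∂[4,5,7] = [5,7] − [4,7] + [4,5].
This gives a 18×12 integer matrix of rank 12; reducing to Smith normal form yields diagonal entries (1,1,1,1,1,1,1,1,1,1,1,2).

Computing H_k = (kernel of ∂_k) / (image of ∂_{k+1}):

  H_2: rank ker ∂_2 − rank ∂_3 = (12 − 12) − 0 = 0, and there is no ∂_3, so H_2 = 0.

H_2 = 0.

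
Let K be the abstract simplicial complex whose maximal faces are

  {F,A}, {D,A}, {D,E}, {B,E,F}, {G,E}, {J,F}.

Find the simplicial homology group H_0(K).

Fix the vertex order A < B < D < E < F < G < J and write every simplex with vertices in increasing order. Then dim K = 2 and the simplices of K are:

  0-simplices (7): A, B, D, E, F, G, J
  1-simplices (8): AD, AF, BE, BF, DE, EF, EG, FJ
  2-simplices (1): BEF

so the chain groups are C_0 ≅ Z^7, C_1 ≅ Z^8, C_2 ≅ Z^1.

∂_1: C_1 → C_0 is given by ∂[p,q] = [q] − [p].
The resulting 7×8 matrix has rank 6, and its Smith normal form has invariant factors (1,1,1,1,1,1).

Boundary ∂_2: C_2 → C_1 maps a triangle to the signed sum of its edges. For instance
  ∂BEF = EF − BF + BE.
The resulting 8×1 matrix has rank 1, and its Smith normal form has invariant factors (1).

Now H_k = ker ∂_k / im ∂_{k+1}, so:

  H_0: rank C_0 − rank ∂_1 = 7 − 6 = 1, and the invariant factors of ∂_1 are all 1, so H_0 ≅ Z.

H_0 ≅ Z.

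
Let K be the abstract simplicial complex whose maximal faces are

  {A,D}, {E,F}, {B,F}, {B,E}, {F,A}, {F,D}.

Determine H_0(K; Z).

Take the total order A < B < D < E < F on the vertex set. Then K (dimension 1) consists of the simplices:

  0-simplices (5): A, B, D, E, F
  1-simplices (6): AD, AF, BE, BF, DF, EF

giving chain groups C_0 ≅ Z^5, C_1 ≅ Z^6.

The boundary map ∂_1: C_1 → C_0 maps an edge to its endpoints' difference, ∂[p,q] = q − p.
As a 5×6 matrix over Z this has rank 4, with invariant factors (1,1,1,1).

Now H_k = ker ∂_k / im ∂_{k+1}, so:

  H_0: rank C_0 − rank ∂_1 = 5 − 4 = 1, and the invariant factors of ∂_1 are all 1, so H_0 = Z.

(K is a triangulation of a wedge of 2 circles.)

H_0 ≅ Z.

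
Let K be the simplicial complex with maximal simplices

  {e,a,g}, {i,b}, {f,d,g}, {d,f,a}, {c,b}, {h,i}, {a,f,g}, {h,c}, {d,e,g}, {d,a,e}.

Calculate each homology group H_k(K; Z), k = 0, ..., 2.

H_0 = Z^2,  H_1 = Z,  H_2 = Z.

K has 9 vertices, 13 edges, 6 triangles.
rank ∂_0 = 0, rank ∂_1 = 7 ⇒ b_0 = 9 − 0 − 7 = 2; all invariant factors of ∂_1 are 1 so no torsion. So H_0 ≅ Z^2.
rank ∂_1 = 7, rank ∂_2 = 5 ⇒ b_1 = 13 − 7 − 5 = 1; all invariant factors of ∂_2 are 1 so no torsion. So H_1 ≅ Z.
rank ∂_2 = 5, rank ∂_3 = 0 ⇒ b_2 = 6 − 5 − 0 = 1. So H_2 ≅ Z.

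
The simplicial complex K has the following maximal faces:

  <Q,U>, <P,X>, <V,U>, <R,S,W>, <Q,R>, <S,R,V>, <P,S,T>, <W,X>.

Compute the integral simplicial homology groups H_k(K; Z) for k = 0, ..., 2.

H_0 = Z,  H_1 = Z^2,  H_2 = 0.

Order the vertices as P < Q < R < S < T < U < V < W < X. Listing each simplex with vertices in this order, K has dimension 2 with simplices:

  0-simplices (9): P, Q, R, S, T, U, V, W, X
  1-simplices (13): PS, PT, PX, QR, QU, RS, RV, RW, ST, SV, SW, UV, WX
  2-simplices (3): PST, RSV, RSW

giving chain groups C_0 ≅ Z^9, C_1 ≅ Z^13, C_2 ≅ Z^3.

The boundary map ∂_1: C_1 → C_0 is given by ∂[p,q] = [q] − [p]. For instance
  ∂PT = T − P.
The 9×13 boundary matrix has rank 8 and Smith normal form diag(1,1,1,1,1,1,1,1).

∂_2: C_2 → C_1 maps a triangle to the signed sum of its edges. For instance
  ∂PST = ST − PT + PS,
  ∂RSV = SV − RV + RS.
The 13×3 boundary matrix has rank 3 and Smith normal form diag(1,1,1).

Now H_k = ker ∂_k / im ∂_{k+1}, so:

  H_0: rank C_0 − rank ∂_1 = 9 − 8 = 1, and the invariant factors of ∂_1 are all 1, so H_0 ≅ Z.
  H_1: rank ker ∂_1 − rank ∂_2 = (13 − 8) − 3 = 2, and the invariant factors of ∂_2 are all 1, so H_1 ≅ Z^2.
  H_2: rank ker ∂_2 − rank ∂_3 = (3 − 3) − 0 = 0, and there is no ∂_3, so H_2 ≅ 0.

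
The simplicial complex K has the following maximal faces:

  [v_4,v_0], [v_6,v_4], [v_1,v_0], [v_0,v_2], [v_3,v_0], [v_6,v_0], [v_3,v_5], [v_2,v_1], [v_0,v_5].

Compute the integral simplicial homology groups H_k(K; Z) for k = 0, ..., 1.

Take the total order v_0 < v_1 < v_2 < v_3 < v_4 < v_5 < v_6 on the vertex set. Then K (dimension 1) consists of the simplices:

  0-simplices (7): [v_0], [v_1], [v_2], [v_3], [v_4], [v_5], [v_6]
  1-simplices (9): [v_0,v_1], [v_0,v_2], [v_0,v_3], [v_0,v_4], [v_0,v_5], [v_0,v_6], [v_1,v_2], [v_3,v_5], [v_4,v_6]

so the chain groups are C_0 ≅ Z^7, C_1 ≅ Z^9.

Boundary ∂_1: C_1 → C_0 maps an edge to its endpoints' difference, ∂[p,q] = q − p.
The 7×9 boundary matrix has rank 6 and Smith normal form diag(1,1,1,1,1,1).

Reading off H_k = ker ∂_k / im ∂_{k+1}:

  H_0: rank C_0 − rank ∂_1 = 7 − 6 = 1, and the invariant factors of ∂_1 are all 1, so H_0 ≅ Z.
  H_1: rank ker ∂_1 − rank ∂_2 = (9 − 6) − 0 = 3, and there is no ∂_2, so H_1 ≅ Z^3.

H_0 ≅ Z,  H_1 ≅ Z^3.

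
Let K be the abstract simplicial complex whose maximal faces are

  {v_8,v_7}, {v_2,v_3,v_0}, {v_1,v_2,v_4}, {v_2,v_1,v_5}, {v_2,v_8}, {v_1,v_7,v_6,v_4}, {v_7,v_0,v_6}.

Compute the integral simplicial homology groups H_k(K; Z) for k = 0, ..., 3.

H_0 ≅ Z,  H_1 ≅ Z^2,  H_2 = 0,  H_3 = 0.

Fix the vertex order v_0 < v_1 < v_2 < v_3 < v_4 < v_5 < v_6 < v_7 < v_8 and write every simplex with vertices in increasing order. Then dim K = 3 and the simplices of K are:

  0-simplices (9): [v_0], [v_1], [v_2], [v_3], [v_4], [v_5], [v_6], [v_7], [v_8]
  1-simplices (17): (17 of them)
  2-simplices (8): [v_0,v_2,v_3], [v_0,v_6,v_7], [v_1,v_2,v_4], [v_1,v_2,v_5], [v_1,v_4,v_6], [v_1,v_4,v_7], [v_1,v_6,v_7], [v_4,v_6,v_7]
  3-simplices (1): [v_1,v_4,v_6,v_7]

so the chain groups are C_0 ≅ Z^9, C_1 ≅ Z^17, C_2 ≅ Z^8, C_3 ≅ Z^1.

The boundary map ∂_1: C_1 → C_0 is given by ∂[p,q] = [q] − [p]. For instance
  ∂[v_7,v_8] = [v_8] − [v_7].
The 9×17 boundary matrix has rank 8 and Smith normal form diag(1,1,1,1,1,1,1,1).

∂_2: C_2 → C_1 sends each 2-simplex [p,q,r] to [q,r] − [p,r] + [p,q]. For instance
  ∂[v_1,v_4,v_7] = [v_4,v_7] − [v_1,v_7] + [v_1,v_4],
  ∂[v_1,v_2,v_5] = [v_2,v_5] − [v_1,v_5] + [v_1,v_2].
The 17×8 boundary matrix has rank 7 and Smith normal form diag(1,1,1,1,1,1,1).

Boundary ∂_3: C_3 → C_2 sends each 3-simplex σ to the alternating sum Σ_i (−1)^i (σ with its i-th vertex removed). For instance
  ∂[v_1,v_4,v_6,v_7] = [v_4,v_6,v_7] − [v_1,v_6,v_7] + [v_1,v_4,v_7] − [v_1,v_4,v_6].
The resulting 8×1 matrix has rank 1, and its Smith normal form has invariant factors (1).

Reading off H_k = ker ∂_k / im ∂_{k+1}:

  H_0: rank C_0 − rank ∂_1 = 9 − 8 = 1, and the invariant factors of ∂_1 are all 1, so H_0 ≅ Z.
  H_1: rank ker ∂_1 − rank ∂_2 = (17 − 8) − 7 = 2, and the invariant factors of ∂_2 are all 1, so H_1 ≅ Z^2.
  H_2: rank ker ∂_2 − rank ∂_3 = (8 − 7) − 1 = 0, and the invariant factors of ∂_3 are all 1, so H_2 ≅ 0.
  H_3: rank ker ∂_3 − rank ∂_4 = (1 − 1) − 0 = 0, and there is no ∂_4, so H_3 ≅ 0.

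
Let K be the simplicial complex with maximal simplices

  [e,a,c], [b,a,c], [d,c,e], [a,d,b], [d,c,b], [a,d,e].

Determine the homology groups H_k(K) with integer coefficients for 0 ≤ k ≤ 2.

Fix the vertex order a < b < c < d < e and write every simplex with vertices in increasing order. Then dim K = 2 and the simplices of K are:

  0-simplices (5): a, b, c, d, e
  1-simplices (9): ab, ac, ad, ae, bc, bd, cd, ce, de
  2-simplices (6): abc, abd, ace, ade, bcd, cde

giving chain groups C_0 ≅ Z^5, C_1 ≅ Z^9, C_2 ≅ Z^6.

∂_1: C_1 → C_0 sends each edge [p,q] (with p < q) to q − p. For instance
  ∂de = e − d.
As a 5×9 matrix over Z this has rank 4, with invariant factors (1,1,1,1).

Boundary ∂_2: C_2 → C_1 sends each 2-simplex [p,q,r] to [q,r] − [p,r] + [p,q]. For instance
  ∂abc = bc − ac + ab,
  ∂abd = bd − ad + ab.
This gives a 9×6 integer matrix of rank 5; reducing to Smith normal form yields diagonal entries (1,1,1,1,1).

Now H_k = ker ∂_k / im ∂_{k+1}, so:

  H_0: rank C_0 − rank ∂_1 = 5 − 4 = 1, and the invariant factors of ∂_1 are all 1, so H_0 ≅ Z.
  H_1: rank ker ∂_1 − rank ∂_2 = (9 − 4) − 5 = 0, and the invariant factors of ∂_2 are all 1, so H_1 ≅ 0.
  H_2: rank ker ∂_2 − rank ∂_3 = (6 − 5) − 0 = 1, and there is no ∂_3, so H_2 ≅ Z.

(K is a triangulation of the 2-sphere S^2.)

H_0 = Z,  H_1 = 0,  H_2 = Z.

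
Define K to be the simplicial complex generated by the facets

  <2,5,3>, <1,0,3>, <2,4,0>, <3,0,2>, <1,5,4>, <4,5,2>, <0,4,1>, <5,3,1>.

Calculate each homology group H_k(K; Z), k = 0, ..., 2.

We work with the vertex ordering 0 < 1 < 2 < 3 < 4 < 5. The simplices of K, each written with vertices in increasing order, are:

  0-simplices (6): [0], [1], [2], [3], [4], [5]
  1-simplices (12): [0,1], [0,2], [0,3], [0,4], [1,3], [1,4], [1,5], [2,3], [2,4], [2,5], [3,5], [4,5]
  2-simplices (8): [0,1,3], [0,1,4], [0,2,3], [0,2,4], [1,3,5], [1,4,5], [2,3,5], [2,4,5]

giving chain groups C_0 ≅ Z^6, C_1 ≅ Z^12, C_2 ≅ Z^8.

The boundary map ∂_1: C_1 → C_0 is given by ∂[p,q] = [q] − [p]. For instance
  ∂[3,5] = [5] − [3].
As a 6×12 matrix over Z this has rank 5, with invariant factors (1,1,1,1,1).

The boundary map ∂_2: C_2 → C_1 sends each 2-simplex [p,q,r] to [q,r] − [p,r] + [p,q]. For instance
  ∂[0,1,4] = [1,4] − [0,4] + [0,1],
  ∂[1,4,5] = [4,5] − [1,5] + [1,4].
This gives a 12×8 integer matrix of rank 7; reducing to Smith normal form yields diagonal entries (1,1,1,1,1,1,1).

Now H_k = ker ∂_k / im ∂_{k+1}, so:

  H_0: rank C_0 − rank ∂_1 = 6 − 5 = 1, and the invariant factors of ∂_1 are all 1, so H_0 ≅ Z.
  H_1: rank ker ∂_1 − rank ∂_2 = (12 − 5) − 7 = 0, and the invariant factors of ∂_2 are all 1, so H_1 ≅ 0.
  H_2: rank ker ∂_2 − rank ∂_3 = (8 − 7) − 0 = 1, and there is no ∂_3, so H_2 ≅ Z.

H_0 = Z,  H_1 = 0,  H_2 = Z.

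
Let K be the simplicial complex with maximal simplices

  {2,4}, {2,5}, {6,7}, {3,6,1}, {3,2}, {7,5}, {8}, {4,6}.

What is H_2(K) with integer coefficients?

H_2 = 0.

Order the vertices as 1 < 2 < 3 < 4 < 5 < 6 < 7 < 8. Listing each simplex with vertices in this order, K has dimension 2 with simplices:

  0-simplices (8): [1], [2], [3], [4], [5], [6], [7], [8]
  1-simplices (9): [1,3], [1,6], [2,3], [2,4], [2,5], [3,6], [4,6], [5,7], [6,7]
  2-simplices (1): [1,3,6]

giving chain groups C_0 ≅ Z^8, C_1 ≅ Z^9, C_2 ≅ Z^1.

The boundary map ∂_1: C_1 → C_0 is given by ∂[p,q] = [q] − [p].
The resulting 8×9 matrix has rank 6, and its Smith normal form has invariant factors (1,1,1,1,1,1).

The boundary map ∂_2: C_2 → C_1 acts by ∂[p,q,r] = [q,r] − [p,r] + [p,q]. For instance
  ∂[1,3,6] = [3,6] − [1,6] + [1,3].
As a 9×1 matrix over Z this has rank 1, with invariant factors (1).

From H_k ≅ ker(∂_k) / im(∂_{k+1}) we obtain:

  H_2: rank ker ∂_2 − rank ∂_3 = (1 − 1) − 0 = 0, and there is no ∂_3, so H_2 ≅ 0.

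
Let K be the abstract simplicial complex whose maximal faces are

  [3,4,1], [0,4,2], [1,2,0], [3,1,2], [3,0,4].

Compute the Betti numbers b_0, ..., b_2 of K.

b_0 = 1, b_1 = 1, b_2 = 0.

Order the vertices as 0 < 1 < 2 < 3 < 4. Listing each simplex with vertices in this order, K has dimension 2 with simplices:

  0-simplices (5): [0], [1], [2], [3], [4]
  1-simplices (10): [0,1], [0,2], [0,3], [0,4], [1,2], [1,3], [1,4], [2,3], [2,4], [3,4]
  2-simplices (5): [0,1,2], [0,2,4], [0,3,4], [1,2,3], [1,3,4]

giving chain groups C_0 ≅ Z^5, C_1 ≅ Z^10, C_2 ≅ Z^5.

∂_1: C_1 → C_0 maps an edge to its endpoints' difference, ∂[p,q] = q − p.
The resulting 5×10 matrix has rank 4, and its Smith normal form has invariant factors (1,1,1,1).

The boundary map ∂_2: C_2 → C_1 sends each 2-simplex [p,q,r] to [q,r] − [p,r] + [p,q]. For instance
  ∂[0,2,4] = [2,4] − [0,4] + [0,2],
  ∂[0,1,2] = [1,2] − [0,2] + [0,1].
The 10×5 boundary matrix has rank 5 and Smith normal form diag(1,1,1,1,1).

From H_k ≅ ker(∂_k) / im(∂_{k+1}) we obtain:

  H_0: rank C_0 − rank ∂_1 = 5 − 4 = 1, and the invariant factors of ∂_1 are all 1, so H_0 ≅ Z.
  H_1: rank ker ∂_1 − rank ∂_2 = (10 − 4) − 5 = 1, and the invariant factors of ∂_2 are all 1, so H_1 ≅ Z.
  H_2: rank ker ∂_2 − rank ∂_3 = (5 − 5) − 0 = 0, and there is no ∂_3, so H_2 ≅ 0.

As a check, the Euler characteristic is 5 − 10 + 5 = 0, which agrees with 1 − 1 + 0 = 0.

Hence the Betti numbers are b_0 = 1, b_1 = 1, b_2 = 0.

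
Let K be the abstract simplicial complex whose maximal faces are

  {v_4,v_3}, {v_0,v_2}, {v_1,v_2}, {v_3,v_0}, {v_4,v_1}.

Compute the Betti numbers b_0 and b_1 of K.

Fix the vertex order v_0 < v_1 < v_2 < v_3 < v_4 and write every simplex with vertices in increasing order. Then dim K = 1 and the simplices of K are:

  0-simplices (5): [v_0], [v_1], [v_2], [v_3], [v_4]
  1-simplices (5): [v_0,v_2], [v_0,v_3], [v_1,v_2], [v_1,v_4], [v_3,v_4]

Hence C_0 ≅ Z^5, C_1 ≅ Z^5.

∂_1: C_1 → C_0 is given by ∂[p,q] = [q] − [p].
As a 5×5 matrix over Z this has rank 4, with invariant factors (1,1,1,1).

From H_k ≅ ker(∂_k) / im(∂_{k+1}) we obtain:

  H_0: rank C_0 − rank ∂_1 = 5 − 4 = 1, and the invariant factors of ∂_1 are all 1, so H_0 = Z.
  H_1: rank ker ∂_1 − rank ∂_2 = (5 − 4) − 0 = 1, and there is no ∂_2, so H_1 = Z.

As a check, the Euler characteristic is 5 − 5 = 0, which agrees with 1 − 1 = 0.

Hence the Betti numbers are b_0 = 1, b_1 = 1.

b_0 = 1, b_1 = 1.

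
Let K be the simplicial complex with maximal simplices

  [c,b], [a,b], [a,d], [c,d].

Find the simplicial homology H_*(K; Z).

H_0 = Z,  H_1 = Z.

Fix the vertex order a < b < c < d and write every simplex with vertices in increasing order. Then dim K = 1 and the simplices of K are:

  0-simplices (4): a, b, c, d
  1-simplices (4): ab, ad, bc, cd

Hence C_0 ≅ Z^4, C_1 ≅ Z^4.

The boundary map ∂_1: C_1 → C_0 is given by ∂[p,q] = [q] − [p]. For instance
  ∂bc = c − b.
This gives a 4×4 integer matrix of rank 3; reducing to Smith normal form yields diagonal entries (1,1,1).

From H_k ≅ ker(∂_k) / im(∂_{k+1}) we obtain:

  H_0: rank C_0 − rank ∂_1 = 4 − 3 = 1, and the invariant factors of ∂_1 are all 1, so H_0 ≅ Z.
  H_1: rank ker ∂_1 − rank ∂_2 = (4 − 3) − 0 = 1, and there is no ∂_2, so H_1 ≅ Z.

As a check, the Euler characteristic is 4 − 4 = 0, which agrees with 1 − 1 = 0.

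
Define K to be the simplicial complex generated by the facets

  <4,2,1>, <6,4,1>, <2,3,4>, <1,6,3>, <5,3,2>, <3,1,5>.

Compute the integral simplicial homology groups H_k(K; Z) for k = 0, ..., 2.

H_0 = Z,  H_1 = Z,  H_2 = 0.

We work with the vertex ordering 1 < 2 < 3 < 4 < 5 < 6. The simplices of K, each written with vertices in increasing order, are:

  0-simplices (6): [1], [2], [3], [4], [5], [6]
  1-simplices (12): [1,2], [1,3], [1,4], [1,5], [1,6], [2,3], [2,4], [2,5], [3,4], [3,5], [3,6], [4,6]
  2-simplices (6): [1,2,4], [1,3,5], [1,3,6], [1,4,6], [2,3,4], [2,3,5]

so the chain groups are C_0 ≅ Z^6, C_1 ≅ Z^12, C_2 ≅ Z^6.

The boundary map ∂_1: C_1 → C_0 maps an edge to its endpoints' difference, ∂[p,q] = q − p.
This gives a 6×12 integer matrix of rank 5; reducing to Smith normal form yields diagonal entries (1,1,1,1,1).

Boundary ∂_2: C_2 → C_1 maps a triangle to the signed sum of its edges. For instance
  ∂[1,2,4] = [2,4] − [1,4] + [1,2],
  ∂[2,3,5] = [3,5] − [2,5] + [2,3].
The 12×6 boundary matrix has rank 6 and Smith normal form diag(1,1,1,1,1,1).

Reading off H_k = ker ∂_k / im ∂_{k+1}:

  H_0: rank C_0 − rank ∂_1 = 6 − 5 = 1, and the invariant factors of ∂_1 are all 1, so H_0 = Z.
  H_1: rank ker ∂_1 − rank ∂_2 = (12 − 5) − 6 = 1, and the invariant factors of ∂_2 are all 1, so H_1 = Z.
  H_2: rank ker ∂_2 − rank ∂_3 = (6 − 6) − 0 = 0, and there is no ∂_3, so H_2 = 0.

(K is a triangulation of the cylinder S^1 x I.)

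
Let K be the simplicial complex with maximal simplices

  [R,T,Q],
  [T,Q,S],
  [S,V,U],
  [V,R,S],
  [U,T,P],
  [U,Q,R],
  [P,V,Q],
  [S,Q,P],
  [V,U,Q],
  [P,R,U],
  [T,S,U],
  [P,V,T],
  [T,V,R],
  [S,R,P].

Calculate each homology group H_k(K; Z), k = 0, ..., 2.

K has 7 vertices, 21 edges, 14 triangles.
rank ∂_0 = 0, rank ∂_1 = 6 ⇒ b_0 = 7 − 0 − 6 = 1; all invariant factors of ∂_1 are 1 so no torsion. So H_0 = Z.
rank ∂_1 = 6, rank ∂_2 = 13 ⇒ b_1 = 21 − 6 − 13 = 2; all invariant factors of ∂_2 are 1 so no torsion. So H_1 = Z^2.
rank ∂_2 = 13, rank ∂_3 = 0 ⇒ b_2 = 14 − 13 − 0 = 1. So H_2 = Z.

H_0 ≅ Z,  H_1 ≅ Z^2,  H_2 ≅ Z.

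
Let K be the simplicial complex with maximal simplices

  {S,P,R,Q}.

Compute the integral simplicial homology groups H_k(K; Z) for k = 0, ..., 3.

H_0 = Z,  H_1 = 0,  H_2 = 0,  H_3 = 0.

Take the total order P < Q < R < S on the vertex set. Then K (dimension 3) consists of the simplices:

  0-simplices (4): P, Q, R, S
  1-simplices (6): PQ, PR, PS, QR, QS, RS
  2-simplices (4): PQR, PQS, PRS, QRS
  3-simplices (1): PQRS

giving chain groups C_0 ≅ Z^4, C_1 ≅ Z^6, C_2 ≅ Z^4, C_3 ≅ Z^1.

Boundary ∂_1: C_1 → C_0 sends each edge [p,q] (with p < q) to q − p. For instance
  ∂PR = R − P.
The resulting 4×6 matrix has rank 3, and its Smith normal form has invariant factors (1,1,1).

The boundary map ∂_2: C_2 → C_1 sends each 2-simplex [p,q,r] to [q,r] − [p,r] + [p,q]. For instance
  ∂PRS = RS − PS + PR,
  ∂QRS = RS − QS + QR.
The 6×4 boundary matrix has rank 3 and Smith normal form diag(1,1,1).

Boundary ∂_3: C_3 → C_2 sends each 3-simplex σ to the alternating sum Σ_i (−1)^i (σ with its i-th vertex removed). For instance
  ∂PQRS = QRS − PRS + PQS − PQR.
As a 4×1 matrix over Z this has rank 1, with invariant factors (1).

Now H_k = ker ∂_k / im ∂_{k+1}, so:

  H_0: rank C_0 − rank ∂_1 = 4 − 3 = 1, and the invariant factors of ∂_1 are all 1, so H_0 = Z.
  H_1: rank ker ∂_1 − rank ∂_2 = (6 − 3) − 3 = 0, and the invariant factors of ∂_2 are all 1, so H_1 = 0.
  H_2: rank ker ∂_2 − rank ∂_3 = (4 − 3) − 1 = 0, and the invariant factors of ∂_3 are all 1, so H_2 = 0.
  H_3: rank ker ∂_3 − rank ∂_4 = (1 − 1) − 0 = 0, and there is no ∂_4, so H_3 = 0.

As a check, the Euler characteristic is 4 − 6 + 4 − 1 = 1, which agrees with 1 − 0 + 0 − 0 = 1.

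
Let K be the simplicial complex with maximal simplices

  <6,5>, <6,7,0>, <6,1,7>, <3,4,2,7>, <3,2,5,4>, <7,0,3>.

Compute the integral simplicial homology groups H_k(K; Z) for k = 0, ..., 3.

K has 8 vertices, 16 edges, 10 triangles, 2 3-simplices.
rank ∂_0 = 0, rank ∂_1 = 7 ⇒ b_0 = 8 − 0 − 7 = 1; all invariant factors of ∂_1 are 1 so no torsion. So H_0 ≅ Z.
rank ∂_1 = 7, rank ∂_2 = 8 ⇒ b_1 = 16 − 7 − 8 = 1; all invariant factors of ∂_2 are 1 so no torsion. So H_1 ≅ Z.
rank ∂_2 = 8, rank ∂_3 = 2 ⇒ b_2 = 10 − 8 − 2 = 0; all invariant factors of ∂_3 are 1 so no torsion. So H_2 ≅ 0.
rank ∂_3 = 2, rank ∂_4 = 0 ⇒ b_3 = 2 − 2 − 0 = 0. So H_3 ≅ 0.

H_0 = Z,  H_1 = Z,  H_2 = 0,  H_3 = 0.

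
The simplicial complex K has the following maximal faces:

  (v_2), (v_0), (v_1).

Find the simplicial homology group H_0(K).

Take the total order v_0 < v_1 < v_2 on the vertex set. Then K (dimension 0) consists of the simplices:

  0-simplices (3): [v_0], [v_1], [v_2]

Hence C_0 ≅ Z^3.

Now H_k = ker ∂_k / im ∂_{k+1}, so:

  H_0: rank C_0 − rank ∂_1 = 3 − 0 = 3, and there is no ∂_1, so H_0 = Z^3.

H_0 ≅ Z^3.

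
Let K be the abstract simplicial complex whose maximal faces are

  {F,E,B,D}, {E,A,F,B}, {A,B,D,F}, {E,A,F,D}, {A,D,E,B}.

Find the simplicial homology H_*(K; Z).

We work with the vertex ordering A < B < D < E < F. The simplices of K, each written with vertices in increasing order, are:

  0-simplices (5): A, B, D, E, F
  1-simplices (10): AB, AD, AE, AF, BD, BE, BF, DE, DF, EF
  2-simplices (10): ABD, ABE, ABF, ADE, ADF, AEF, BDE, BDF, BEF, DEF
  3-simplices (5): ABDE, ABDF, ABEF, ADEF, BDEF

so the chain groups are C_0 ≅ Z^5, C_1 ≅ Z^10, C_2 ≅ Z^10, C_3 ≅ Z^5.

The boundary map ∂_1: C_1 → C_0 sends each edge [p,q] (with p < q) to q − p. For instance
  ∂AF = F − A.
The resulting 5×10 matrix has rank 4, and its Smith normal form has invariant factors (1,1,1,1).

Boundary ∂_2: C_2 → C_1 sends each 2-simplex [p,q,r] to [q,r] − [p,r] + [p,q]. For instance
  ∂BEF = EF − BF + BE,
  ∂BDF = DF − BF + BD.
This gives a 10×10 integer matrix of rank 6; reducing to Smith normal form yields diagonal entries (1,1,1,1,1,1).

The boundary map ∂_3: C_3 → C_2 sends each 3-simplex σ to the alternating sum Σ_i (−1)^i (σ with its i-th vertex removed). For instance
  ∂BDEF = DEF − BEF + BDF − BDE,
  ∂ABDE = BDE − ADE + ABE − ABD.
This gives a 10×5 integer matrix of rank 4; reducing to Smith normal form yields diagonal entries (1,1,1,1).

Computing H_k = (kernel of ∂_k) / (image of ∂_{k+1}):

  H_0: rank C_0 − rank ∂_1 = 5 − 4 = 1, and the invariant factors of ∂_1 are all 1, so H_0 ≅ Z.
  H_1: rank ker ∂_1 − rank ∂_2 = (10 − 4) − 6 = 0, and the invariant factors of ∂_2 are all 1, so H_1 ≅ 0.
  H_2: rank ker ∂_2 − rank ∂_3 = (10 − 6) − 4 = 0, and the invariant factors of ∂_3 are all 1, so H_2 ≅ 0.
  H_3: rank ker ∂_3 − rank ∂_4 = (5 − 4) − 0 = 1, and there is no ∂_4, so H_3 ≅ Z.

(K is a triangulation of the 3-sphere S^3.)

H_0 ≅ Z,  H_1 = 0,  H_2 = 0,  H_3 ≅ Z.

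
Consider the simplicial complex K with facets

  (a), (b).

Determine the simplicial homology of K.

H_0 = Z^2.

Order the vertices as a < b. Listing each simplex with vertices in this order, K has dimension 0 with simplices:

  0-simplices (2): a, b

Hence C_0 ≅ Z^2.

Computing H_k = (kernel of ∂_k) / (image of ∂_{k+1}):

  H_0: rank C_0 − rank ∂_1 = 2 − 0 = 2, and there is no ∂_1, so H_0 = Z^2.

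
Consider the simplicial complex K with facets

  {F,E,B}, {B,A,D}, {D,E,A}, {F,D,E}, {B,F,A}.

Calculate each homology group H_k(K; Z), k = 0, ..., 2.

K has 5 vertices, 10 edges, 5 triangles.
rank ∂_0 = 0, rank ∂_1 = 4 ⇒ b_0 = 5 − 0 − 4 = 1; all invariant factors of ∂_1 are 1 so no torsion. So H_0 = Z.
rank ∂_1 = 4, rank ∂_2 = 5 ⇒ b_1 = 10 − 4 − 5 = 1; all invariant factors of ∂_2 are 1 so no torsion. So H_1 = Z.
rank ∂_2 = 5, rank ∂_3 = 0 ⇒ b_2 = 5 − 5 − 0 = 0. So H_2 = 0.

H_0 ≅ Z,  H_1 ≅ Z,  H_2 = 0.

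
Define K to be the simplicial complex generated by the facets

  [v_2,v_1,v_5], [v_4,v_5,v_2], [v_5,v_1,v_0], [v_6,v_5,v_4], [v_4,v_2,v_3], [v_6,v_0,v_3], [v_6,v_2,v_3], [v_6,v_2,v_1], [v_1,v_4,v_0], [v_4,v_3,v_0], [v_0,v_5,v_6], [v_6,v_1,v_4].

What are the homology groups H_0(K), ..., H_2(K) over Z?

H_0 = Z,  H_1 = Z_2,  H_2 = 0.

Take the total order v_0 < v_1 < v_2 < v_3 < v_4 < v_5 < v_6 on the vertex set. Then K (dimension 2) consists of the simplices:

  0-simplices (7): [v_0], [v_1], [v_2], [v_3], [v_4], [v_5], [v_6]
  1-simplices (18): (18 of them)
  2-simplices (12): (12 of them)

Hence C_0 ≅ Z^7, C_1 ≅ Z^18, C_2 ≅ Z^12.

Boundary ∂_1: C_1 → C_0 sends each edge [p,q] (with p < q) to q − p. For instance
  ∂[v_1,v_4] = [v_4] − [v_1].
The 7×18 boundary matrix has rank 6 and Smith normal form diag(1,1,1,1,1,1).

Boundary ∂_2: C_2 → C_1 acts by ∂[p,q,r] = [q,r] − [p,r] + [p,q]. For instance
  ∂[v_1,v_2,v_6] = [v_2,v_6] − [v_1,v_6] + [v_1,v_2],
  ∂[v_4,v_5,v_6] = [v_5,v_6] − [v_4,v_6] + [v_4,v_5].
The resulting 18×12 matrix has rank 12, and its Smith normal form has invariant factors (1,1,1,1,1,1,1,1,1,1,1,2).

Reading off H_k = ker ∂_k / im ∂_{k+1}:

  H_0: rank C_0 − rank ∂_1 = 7 − 6 = 1, and the invariant factors of ∂_1 are all 1, so H_0 ≅ Z.
  H_1: rank ker ∂_1 − rank ∂_2 = (18 − 6) − 12 = 0, and ∂_2 has invariant factor 2 > 1, so H_1 ≅ Z_2.
  H_2: rank ker ∂_2 − rank ∂_3 = (12 − 12) − 0 = 0, and there is no ∂_3, so H_2 ≅ 0.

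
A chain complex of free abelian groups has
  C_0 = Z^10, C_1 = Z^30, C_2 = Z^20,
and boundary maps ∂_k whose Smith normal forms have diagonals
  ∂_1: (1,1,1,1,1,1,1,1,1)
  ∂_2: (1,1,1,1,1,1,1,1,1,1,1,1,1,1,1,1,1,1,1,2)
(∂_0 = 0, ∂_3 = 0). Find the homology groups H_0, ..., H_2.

H_0 ≅ Z,  H_1 ≅ Z ⊕ Z/2Z,  H_2 = 0.

H_0: b_0 = 10 − 0 − 9 = 1; torsion from ∂_1 factors > 1: none. So H_0 ≅ Z.
H_1: b_1 = 30 − 9 − 20 = 1; torsion from ∂_2 factors > 1: [2]. So H_1 ≅ Z ⊕ Z/2Z.
H_2: b_2 = 20 − 20 − 0 = 0; torsion from ∂_3 factors > 1: none. So H_2 ≅ 0.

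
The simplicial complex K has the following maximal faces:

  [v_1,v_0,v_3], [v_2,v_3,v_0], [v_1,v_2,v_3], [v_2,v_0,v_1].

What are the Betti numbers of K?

Order the vertices as v_0 < v_1 < v_2 < v_3. Listing each simplex with vertices in this order, K has dimension 2 with simplices:

  0-simplices (4): [v_0], [v_1], [v_2], [v_3]
  1-simplices (6): [v_0,v_1], [v_0,v_2], [v_0,v_3], [v_1,v_2], [v_1,v_3], [v_2,v_3]
  2-simplices (4): [v_0,v_1,v_2], [v_0,v_1,v_3], [v_0,v_2,v_3], [v_1,v_2,v_3]

so the chain groups are C_0 ≅ Z^4, C_1 ≅ Z^6, C_2 ≅ Z^4.

Boundary ∂_1: C_1 → C_0 maps an edge to its endpoints' difference, ∂[p,q] = q − p.
As a 4×6 matrix over Z this has rank 3, with invariant factors (1,1,1).

Boundary ∂_2: C_2 → C_1 maps a triangle to the signed sum of its edges. For instance
  ∂[v_0,v_2,v_3] = [v_2,v_3] − [v_0,v_3] + [v_0,v_2],
  ∂[v_0,v_1,v_2] = [v_1,v_2] − [v_0,v_2] + [v_0,v_1].
This gives a 6×4 integer matrix of rank 3; reducing to Smith normal form yields diagonal entries (1,1,1).

From H_k ≅ ker(∂_k) / im(∂_{k+1}) we obtain:

  H_0: rank C_0 − rank ∂_1 = 4 − 3 = 1, and the invariant factors of ∂_1 are all 1, so H_0 = Z.
  H_1: rank ker ∂_1 − rank ∂_2 = (6 − 3) − 3 = 0, and the invariant factors of ∂_2 are all 1, so H_1 = 0.
  H_2: rank ker ∂_2 − rank ∂_3 = (4 − 3) − 0 = 1, and there is no ∂_3, so H_2 = Z.

(K is a triangulation of the 2-sphere S^2.)

Hence the Betti numbers are b_0 = 1, b_1 = 0, b_2 = 1.

b_0 = 1, b_1 = 0, b_2 = 1.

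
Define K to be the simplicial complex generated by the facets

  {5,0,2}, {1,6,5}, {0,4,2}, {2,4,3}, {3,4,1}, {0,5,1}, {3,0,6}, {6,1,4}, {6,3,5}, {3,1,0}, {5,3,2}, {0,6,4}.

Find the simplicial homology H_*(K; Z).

Fix the vertex order 0 < 1 < 2 < 3 < 4 < 5 < 6 and write every simplex with vertices in increasing order. Then dim K = 2 and the simplices of K are:

  0-simplices (7): [0], [1], [2], [3], [4], [5], [6]
  1-simplices (18): [0,1], [0,2], [0,3], [0,4], [0,5], [0,6], [1,3], [1,4], [1,5], [1,6], [2,3], [2,4], [2,5], [3,4], [3,5], [3,6], [4,6], [5,6]
  2-simplices (12): [0,1,3], [0,1,5], [0,2,4], [0,2,5], [0,3,6], [0,4,6], [1,3,4], [1,4,6], [1,5,6], [2,3,4], [2,3,5], [3,5,6]

Hence C_0 ≅ Z^7, C_1 ≅ Z^18, C_2 ≅ Z^12.

The boundary map ∂_1: C_1 → C_0 sends each edge [p,q] (with p < q) to q − p. For instance
  ∂[2,3] = [3] − [2].
The resulting 7×18 matrix has rank 6, and its Smith normal form has invariant factors (1,1,1,1,1,1).

Boundary ∂_2: C_2 → C_1 maps a triangle to the signed sum of its edges. For instance
  ∂[1,3,4] = [3,4] − [1,4] + [1,3],
  ∂[3,5,6] = [5,6] − [3,6] + [3,5].
The resulting 18×12 matrix has rank 12, and its Smith normal form has invariant factors (1,1,1,1,1,1,1,1,1,1,1,2).

Computing H_k = (kernel of ∂_k) / (image of ∂_{k+1}):

  H_0: rank C_0 − rank ∂_1 = 7 − 6 = 1, and the invariant factors of ∂_1 are all 1, so H_0 = Z.
  H_1: rank ker ∂_1 − rank ∂_2 = (18 − 6) − 12 = 0, and ∂_2 has invariant factor 2 > 1, so H_1 = Z/2.
  H_2: rank ker ∂_2 − rank ∂_3 = (12 − 12) − 0 = 0, and there is no ∂_3, so H_2 = 0.

As a check, the Euler characteristic is 7 − 18 + 12 = 1, which agrees with 1 − 0 + 0 = 1.

H_0 ≅ Z,  H_1 ≅ Z/2,  H_2 = 0.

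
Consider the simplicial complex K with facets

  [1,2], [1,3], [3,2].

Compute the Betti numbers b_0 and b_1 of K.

b_0 = 1, b_1 = 1.

Order the vertices as 1 < 2 < 3. Listing each simplex with vertices in this order, K has dimension 1 with simplices:

  0-simplices (3): [1], [2], [3]
  1-simplices (3): [1,2], [1,3], [2,3]

so the chain groups are C_0 ≅ Z^3, C_1 ≅ Z^3.

∂_1: C_1 → C_0 is given by ∂[p,q] = [q] − [p].
The 3×3 boundary matrix has rank 2 and Smith normal form diag(1,1).

Computing H_k = (kernel of ∂_k) / (image of ∂_{k+1}):

  H_0: rank C_0 − rank ∂_1 = 3 − 2 = 1, and the invariant factors of ∂_1 are all 1, so H_0 = Z.
  H_1: rank ker ∂_1 − rank ∂_2 = (3 − 2) − 0 = 1, and there is no ∂_2, so H_1 = Z.

Hence the Betti numbers are b_0 = 1, b_1 = 1.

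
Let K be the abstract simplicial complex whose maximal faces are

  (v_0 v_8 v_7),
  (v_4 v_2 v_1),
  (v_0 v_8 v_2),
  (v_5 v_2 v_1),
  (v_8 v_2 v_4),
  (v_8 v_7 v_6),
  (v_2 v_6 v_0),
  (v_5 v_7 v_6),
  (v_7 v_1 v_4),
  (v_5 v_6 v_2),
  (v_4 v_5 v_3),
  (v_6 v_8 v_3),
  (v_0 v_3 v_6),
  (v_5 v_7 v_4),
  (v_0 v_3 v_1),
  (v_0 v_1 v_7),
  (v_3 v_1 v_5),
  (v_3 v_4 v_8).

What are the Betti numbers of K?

Take the total order v_0 < v_1 < v_2 < v_3 < v_4 < v_5 < v_6 < v_7 < v_8 on the vertex set. Then K (dimension 2) consists of the simplices:

  0-simplices (9): [v_0], [v_1], [v_2], [v_3], [v_4], [v_5], [v_6], [v_7], [v_8]
  1-simplices (27): (27 of them)
  2-simplices (18): (18 of them)

so the chain groups are C_0 ≅ Z^9, C_1 ≅ Z^27, C_2 ≅ Z^18.

∂_1: C_1 → C_0 maps an edge to its endpoints' difference, ∂[p,q] = q − p.
This gives a 9×27 integer matrix of rank 8; reducing to Smith normal form yields diagonal entries (1,1,1,1,1,1,1,1).

The boundary map ∂_2: C_2 → C_1 sends each 2-simplex [p,q,r] to [q,r] − [p,r] + [p,q]. For instance
  ∂[v_0,v_3,v_6] = [v_3,v_6] − [v_0,v_6] + [v_0,v_3],
  ∂[v_0,v_7,v_8] = [v_7,v_8] − [v_0,v_8] + [v_0,v_7].
The resulting 27×18 matrix has rank 18, and its Smith normal form has invariant factors (1,1,1,1,1,1,1,1,1,1,1,1,1,1,1,1,1,2).

Reading off H_k = ker ∂_k / im ∂_{k+1}:

  H_0: rank C_0 − rank ∂_1 = 9 − 8 = 1, and the invariant factors of ∂_1 are all 1, so H_0 = Z.
  H_1: rank ker ∂_1 − rank ∂_2 = (27 − 8) − 18 = 1, and ∂_2 has invariant factor 2 > 1, so H_1 = Z × Z/2.
  H_2: rank ker ∂_2 − rank ∂_3 = (18 − 18) − 0 = 0, and there is no ∂_3, so H_2 = 0.

Hence the Betti numbers are b_0 = 1, b_1 = 1, b_2 = 0.

b_0 = 1, b_1 = 1, b_2 = 0.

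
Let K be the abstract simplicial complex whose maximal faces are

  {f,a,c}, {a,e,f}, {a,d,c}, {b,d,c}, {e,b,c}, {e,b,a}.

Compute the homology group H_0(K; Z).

Take the total order a < b < c < d < e < f on the vertex set. Then K (dimension 2) consists of the simplices:

  0-simplices (6): a, b, c, d, e, f
  1-simplices (12): ab, ac, ad, ae, af, bc, bd, be, cd, ce, cf, ef
  2-simplices (6): abe, acd, acf, aef, bcd, bce

giving chain groups C_0 ≅ Z^6, C_1 ≅ Z^12, C_2 ≅ Z^6.

Boundary ∂_1: C_1 → C_0 maps an edge to its endpoints' difference, ∂[p,q] = q − p. For instance
  ∂ef = f − e.
The 6×12 boundary matrix has rank 5 and Smith normal form diag(1,1,1,1,1).

Boundary ∂_2: C_2 → C_1 maps a triangle to the signed sum of its edges. For instance
  ∂acf = cf − af + ac,
  ∂abe = be − ae + ab.
As a 12×6 matrix over Z this has rank 6, with invariant factors (1,1,1,1,1,1).

Now H_k = ker ∂_k / im ∂_{k+1}, so:

  H_0: rank C_0 − rank ∂_1 = 6 − 5 = 1, and the invariant factors of ∂_1 are all 1, so H_0 ≅ Z.

H_0 = Z.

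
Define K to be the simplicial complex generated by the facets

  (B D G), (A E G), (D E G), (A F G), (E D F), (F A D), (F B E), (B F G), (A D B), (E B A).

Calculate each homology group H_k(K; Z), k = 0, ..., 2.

H_0 ≅ Z,  H_1 ≅ Z/2,  H_2 = 0.

K has 6 vertices, 15 edges, 10 triangles.
rank ∂_0 = 0, rank ∂_1 = 5 ⇒ b_0 = 6 − 0 − 5 = 1; all invariant factors of ∂_1 are 1 so no torsion. So H_0 ≅ Z.
rank ∂_1 = 5, rank ∂_2 = 10 ⇒ b_1 = 15 − 5 − 10 = 0; ∂_2 has invariant factor(s) [2] giving torsion. So H_1 ≅ Z/2.
rank ∂_2 = 10, rank ∂_3 = 0 ⇒ b_2 = 10 − 10 − 0 = 0. So H_2 ≅ 0.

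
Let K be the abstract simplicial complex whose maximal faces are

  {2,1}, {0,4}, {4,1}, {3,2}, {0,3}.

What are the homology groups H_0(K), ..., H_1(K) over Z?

Take the total order 0 < 1 < 2 < 3 < 4 on the vertex set. Then K (dimension 1) consists of the simplices:

  0-simplices (5): [0], [1], [2], [3], [4]
  1-simplices (5): [0,3], [0,4], [1,2], [1,4], [2,3]

Hence C_0 ≅ Z^5, C_1 ≅ Z^5.

Boundary ∂_1: C_1 → C_0 maps an edge to its endpoints' difference, ∂[p,q] = q − p. For instance
  ∂[1,4] = [4] − [1].
As a 5×5 matrix over Z this has rank 4, with invariant factors (1,1,1,1).

Reading off H_k = ker ∂_k / im ∂_{k+1}:

  H_0: rank C_0 − rank ∂_1 = 5 − 4 = 1, and the invariant factors of ∂_1 are all 1, so H_0 ≅ Z.
  H_1: rank ker ∂_1 − rank ∂_2 = (5 − 4) − 0 = 1, and there is no ∂_2, so H_1 ≅ Z.

As a check, the Euler characteristic is 5 − 5 = 0, which agrees with 1 − 1 = 0.

H_0 = Z,  H_1 = Z.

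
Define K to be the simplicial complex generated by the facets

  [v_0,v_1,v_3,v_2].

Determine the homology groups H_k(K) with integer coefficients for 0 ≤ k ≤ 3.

K has 4 vertices, 6 edges, 4 triangles, 1 3-simplex.
rank ∂_0 = 0, rank ∂_1 = 3 ⇒ b_0 = 4 − 0 − 3 = 1; all invariant factors of ∂_1 are 1 so no torsion. So H_0 = Z.
rank ∂_1 = 3, rank ∂_2 = 3 ⇒ b_1 = 6 − 3 − 3 = 0; all invariant factors of ∂_2 are 1 so no torsion. So H_1 = 0.
rank ∂_2 = 3, rank ∂_3 = 1 ⇒ b_2 = 4 − 3 − 1 = 0; all invariant factors of ∂_3 are 1 so no torsion. So H_2 = 0.
rank ∂_3 = 1, rank ∂_4 = 0 ⇒ b_3 = 1 − 1 − 0 = 0. So H_3 = 0.

H_0 = Z,  H_1 = 0,  H_2 = 0,  H_3 = 0.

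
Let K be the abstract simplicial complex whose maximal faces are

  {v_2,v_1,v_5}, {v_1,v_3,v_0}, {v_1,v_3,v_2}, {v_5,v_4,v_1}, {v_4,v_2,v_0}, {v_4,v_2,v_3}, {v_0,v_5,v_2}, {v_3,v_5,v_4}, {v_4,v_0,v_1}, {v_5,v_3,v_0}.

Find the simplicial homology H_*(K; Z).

H_0 = Z,  H_1 = Z_2,  H_2 = 0.

K has 6 vertices, 15 edges, 10 triangles.
rank ∂_0 = 0, rank ∂_1 = 5 ⇒ b_0 = 6 − 0 − 5 = 1; all invariant factors of ∂_1 are 1 so no torsion. So H_0 = Z.
rank ∂_1 = 5, rank ∂_2 = 10 ⇒ b_1 = 15 − 5 − 10 = 0; ∂_2 has invariant factor(s) [2] giving torsion. So H_1 = Z_2.
rank ∂_2 = 10, rank ∂_3 = 0 ⇒ b_2 = 10 − 10 − 0 = 0. So H_2 = 0.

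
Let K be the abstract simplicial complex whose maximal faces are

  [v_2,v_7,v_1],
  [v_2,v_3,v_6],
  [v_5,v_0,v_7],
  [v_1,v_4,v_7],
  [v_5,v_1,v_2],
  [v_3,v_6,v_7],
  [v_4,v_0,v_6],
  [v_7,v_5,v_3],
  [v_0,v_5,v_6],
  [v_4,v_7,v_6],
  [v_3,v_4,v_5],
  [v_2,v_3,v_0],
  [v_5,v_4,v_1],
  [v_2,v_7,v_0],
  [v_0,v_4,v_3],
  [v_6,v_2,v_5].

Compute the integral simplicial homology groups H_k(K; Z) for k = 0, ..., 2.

Order the vertices as v_0 < v_1 < v_2 < v_3 < v_4 < v_5 < v_6 < v_7. Listing each simplex with vertices in this order, K has dimension 2 with simplices:

  0-simplices (8): [v_0], [v_1], [v_2], [v_3], [v_4], [v_5], [v_6], [v_7]
  1-simplices (24): (24 of them)
  2-simplices (16): (16 of them)

Hence C_0 ≅ Z^8, C_1 ≅ Z^24, C_2 ≅ Z^16.

Boundary ∂_1: C_1 → C_0 is given by ∂[p,q] = [q] − [p].
The 8×24 boundary matrix has rank 7 and Smith normal form diag(1,1,1,1,1,1,1).

Boundary ∂_2: C_2 → C_1 sends each 2-simplex [p,q,r] to [q,r] − [p,r] + [p,q]. For instance
  ∂[v_3,v_5,v_7] = [v_5,v_7] − [v_3,v_7] + [v_3,v_5],
  ∂[v_0,v_5,v_7] = [v_5,v_7] − [v_0,v_7] + [v_0,v_5].
This gives a 24×16 integer matrix of rank 15; reducing to Smith normal form yields diagonal entries (1,1,1,1,1,1,1,1,1,1,1,1,1,1,1).

Reading off H_k = ker ∂_k / im ∂_{k+1}:

  H_0: rank C_0 − rank ∂_1 = 8 − 7 = 1, and the invariant factors of ∂_1 are all 1, so H_0 = Z.
  H_1: rank ker ∂_1 − rank ∂_2 = (24 − 7) − 15 = 2, and the invariant factors of ∂_2 are all 1, so H_1 = Z^2.
  H_2: rank ker ∂_2 − rank ∂_3 = (16 − 15) − 0 = 1, and there is no ∂_3, so H_2 = Z.

As a check, the Euler characteristic is 8 − 24 + 16 = 0, which agrees with 1 − 2 + 1 = 0.
(K is a triangulation of the torus T^2.)

H_0 = Z,  H_1 = Z^2,  H_2 = Z.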